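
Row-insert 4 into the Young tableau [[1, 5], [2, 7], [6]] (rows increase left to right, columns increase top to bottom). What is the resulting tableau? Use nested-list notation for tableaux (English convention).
In row 1, 4 replaces 5 (the leftmost entry greater than 4); 5 is bumped to row 2. In row 2, 5 replaces 7 (the leftmost entry greater than 5); 7 is bumped to row 3. 7 is appended to row 3. The new tableau is [[1, 4], [2, 5], [6, 7]].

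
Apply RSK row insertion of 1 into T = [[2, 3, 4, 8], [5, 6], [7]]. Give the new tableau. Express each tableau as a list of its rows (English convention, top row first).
In row 1, 1 replaces 2 (the leftmost entry greater than 1); 2 is bumped to row 2. In row 2, 2 replaces 5 (the leftmost entry greater than 2); 5 is bumped to row 3. In row 3, 5 replaces 7 (the leftmost entry greater than 5); 7 is bumped to row 4. 7 starts a new row 4. The new tableau is [[1, 3, 4, 8], [2, 6], [5], [7]].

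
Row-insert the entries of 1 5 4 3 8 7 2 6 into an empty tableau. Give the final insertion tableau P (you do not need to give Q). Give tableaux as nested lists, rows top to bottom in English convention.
P = [[1, 2, 6], [3, 7], [4, 8], [5]]

Insert 1: appended to row 1. P = [[1]].
Insert 5: appended to row 1. P = [[1, 5]].
Insert 4: 4 bumps 5 from row 1; 5 starts row 2. P = [[1, 4], [5]].
Insert 3: 3 bumps 4 from row 1; 4 bumps 5 from row 2; 5 starts row 3. P = [[1, 3], [4], [5]].
Insert 8: appended to row 1. P = [[1, 3, 8], [4], [5]].
Insert 7: 7 bumps 8 from row 1; 8 appends to row 2. P = [[1, 3, 7], [4, 8], [5]].
Insert 2: 2 bumps 3 from row 1; 3 bumps 4 from row 2; 4 bumps 5 from row 3; 5 starts row 4. P = [[1, 2, 7], [3, 8], [4], [5]].
Insert 6: 6 bumps 7 from row 1; 7 bumps 8 from row 2; 8 appends to row 3. P = [[1, 2, 6], [3, 7], [4, 8], [5]].

So P = [[1, 2, 6], [3, 7], [4, 8], [5]].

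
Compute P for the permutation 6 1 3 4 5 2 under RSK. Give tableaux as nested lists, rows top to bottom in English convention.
Insert 6: appended to row 1. P = [[6]].
Insert 1: 1 bumps 6 from row 1; 6 starts row 2. P = [[1], [6]].
Insert 3: appended to row 1. P = [[1, 3], [6]].
Insert 4: appended to row 1. P = [[1, 3, 4], [6]].
Insert 5: appended to row 1. P = [[1, 3, 4, 5], [6]].
Insert 2: 2 bumps 3 from row 1; 3 bumps 6 from row 2; 6 starts row 3. P = [[1, 2, 4, 5], [3], [6]].

So P = [[1, 2, 4, 5], [3], [6]].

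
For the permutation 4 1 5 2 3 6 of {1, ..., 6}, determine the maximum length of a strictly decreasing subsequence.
2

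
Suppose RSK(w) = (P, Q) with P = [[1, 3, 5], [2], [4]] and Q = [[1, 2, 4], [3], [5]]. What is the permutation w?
Reverse the RSK construction: for i from n down to 1, find the cell of Q containing i, remove the entry at that cell from P, and reverse-bump it up through P; the value ejected from row 1 is w(i).

Step i=5: Q has 5 at row 3, column 1; remove 4 from row 3 of P and reverse-bump: 4 enters row 2 and ejects 2; 2 enters row 1 and ejects 1. So w(5) = 1. P is now [[2, 3, 5], [4]].
Step i=4: Q has 4 at row 1, column 3; remove that cell from P, ejecting 5. So w(4) = 5. P is now [[2, 3], [4]].
Step i=3: Q has 3 at row 2, column 1; remove 4 from row 2 of P and reverse-bump: 4 enters row 1 and ejects 3. So w(3) = 3. P is now [[2, 4]].
Step i=2: Q has 2 at row 1, column 2; remove that cell from P, ejecting 4. So w(2) = 4. P is now [[2]].
Step i=1: Q has 1 at row 1, column 1; remove that cell from P, ejecting 2. So w(1) = 2. P is now [].

So w = 2 4 3 5 1.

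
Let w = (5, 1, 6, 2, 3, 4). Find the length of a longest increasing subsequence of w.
4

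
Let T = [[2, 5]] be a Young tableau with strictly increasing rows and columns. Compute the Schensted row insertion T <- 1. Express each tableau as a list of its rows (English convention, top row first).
[[1, 5], [2]]

In row 1, 1 replaces 2 (the leftmost entry greater than 1); 2 is bumped to row 2. 2 starts a new row 2. The new tableau is [[1, 5], [2]].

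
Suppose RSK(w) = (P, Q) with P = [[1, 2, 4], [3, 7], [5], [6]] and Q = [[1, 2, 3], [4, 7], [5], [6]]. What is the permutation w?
1 6 7 5 3 2 4

Reverse the RSK construction: for i from n down to 1, find the cell of Q containing i, remove the entry at that cell from P, and reverse-bump it up through P; the value ejected from row 1 is w(i).

Step i=7: Q has 7 at row 2, column 2; remove 7 from row 2 of P and reverse-bump: 7 enters row 1 and ejects 4. So w(7) = 4. P is now [[1, 2, 7], [3], [5], [6]].
Step i=6: Q has 6 at row 4, column 1; remove 6 from row 4 of P and reverse-bump: 6 enters row 3 and ejects 5; 5 enters row 2 and ejects 3; 3 enters row 1 and ejects 2. So w(6) = 2. P is now [[1, 3, 7], [5], [6]].
Step i=5: Q has 5 at row 3, column 1; remove 6 from row 3 of P and reverse-bump: 6 enters row 2 and ejects 5; 5 enters row 1 and ejects 3. So w(5) = 3. P is now [[1, 5, 7], [6]].
Step i=4: Q has 4 at row 2, column 1; remove 6 from row 2 of P and reverse-bump: 6 enters row 1 and ejects 5. So w(4) = 5. P is now [[1, 6, 7]].
Step i=3: Q has 3 at row 1, column 3; remove that cell from P, ejecting 7. So w(3) = 7. P is now [[1, 6]].
Step i=2: Q has 2 at row 1, column 2; remove that cell from P, ejecting 6. So w(2) = 6. P is now [[1]].
Step i=1: Q has 1 at row 1, column 1; remove that cell from P, ejecting 1. So w(1) = 1. P is now [].

So w = 1 6 7 5 3 2 4.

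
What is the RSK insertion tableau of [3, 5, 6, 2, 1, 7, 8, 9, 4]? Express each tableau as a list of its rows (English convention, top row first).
Insert 3: appended to row 1. P = [[3]].
Insert 5: appended to row 1. P = [[3, 5]].
Insert 6: appended to row 1. P = [[3, 5, 6]].
Insert 2: 2 bumps 3 from row 1; 3 starts row 2. P = [[2, 5, 6], [3]].
Insert 1: 1 bumps 2 from row 1; 2 bumps 3 from row 2; 3 starts row 3. P = [[1, 5, 6], [2], [3]].
Insert 7: appended to row 1. P = [[1, 5, 6, 7], [2], [3]].
Insert 8: appended to row 1. P = [[1, 5, 6, 7, 8], [2], [3]].
Insert 9: appended to row 1. P = [[1, 5, 6, 7, 8, 9], [2], [3]].
Insert 4: 4 bumps 5 from row 1; 5 appends to row 2. P = [[1, 4, 6, 7, 8, 9], [2, 5], [3]].

So P = [[1, 4, 6, 7, 8, 9], [2, 5], [3]].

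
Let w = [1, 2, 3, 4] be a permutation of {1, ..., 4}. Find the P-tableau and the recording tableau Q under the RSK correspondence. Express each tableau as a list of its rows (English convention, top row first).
Insert each entry of the permutation into P by Schensted row insertion, recording in Q the position of each new cell.

After inserting 1: P = [[1]].
After inserting 2: P = [[1, 2]].
After inserting 3: P = [[1, 2, 3]].
After inserting 4: P = [[1, 2, 3, 4]].

So P = [[1, 2, 3, 4]], Q = [[1, 2, 3, 4]].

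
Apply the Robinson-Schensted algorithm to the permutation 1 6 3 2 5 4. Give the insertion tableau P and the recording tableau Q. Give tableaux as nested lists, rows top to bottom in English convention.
Insert each entry of the permutation into P by Schensted row insertion, recording in Q the position of each new cell.

After inserting 1: P = [[1]].
After inserting 6: P = [[1, 6]].
After inserting 3: P = [[1, 3], [6]].
After inserting 2: P = [[1, 2], [3], [6]].
After inserting 5: P = [[1, 2, 5], [3], [6]].
After inserting 4: P = [[1, 2, 4], [3, 5], [6]].

So P = [[1, 2, 4], [3, 5], [6]], Q = [[1, 2, 5], [3, 6], [4]].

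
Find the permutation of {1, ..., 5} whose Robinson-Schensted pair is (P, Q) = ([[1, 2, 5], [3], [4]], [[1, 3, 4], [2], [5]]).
4 1 3 5 2

Reverse the RSK construction: for i from n down to 1, find the cell of Q containing i, remove the entry at that cell from P, and reverse-bump it up through P; the value ejected from row 1 is w(i).

Step i=5: Q has 5 at row 3, column 1; remove 4 from row 3 of P and reverse-bump: 4 enters row 2 and ejects 3; 3 enters row 1 and ejects 2. So w(5) = 2. P is now [[1, 3, 5], [4]].
Step i=4: Q has 4 at row 1, column 3; remove that cell from P, ejecting 5. So w(4) = 5. P is now [[1, 3], [4]].
Step i=3: Q has 3 at row 1, column 2; remove that cell from P, ejecting 3. So w(3) = 3. P is now [[1], [4]].
Step i=2: Q has 2 at row 2, column 1; remove 4 from row 2 of P and reverse-bump: 4 enters row 1 and ejects 1. So w(2) = 1. P is now [[4]].
Step i=1: Q has 1 at row 1, column 1; remove that cell from P, ejecting 4. So w(1) = 4. P is now [].

So w = 4 1 3 5 2.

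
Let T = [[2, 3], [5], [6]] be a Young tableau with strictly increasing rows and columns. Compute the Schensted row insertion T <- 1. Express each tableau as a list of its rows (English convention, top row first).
[[1, 3], [2], [5], [6]]

In row 1, 1 replaces 2 (the leftmost entry greater than 1); 2 is bumped to row 2. In row 2, 2 replaces 5 (the leftmost entry greater than 2); 5 is bumped to row 3. In row 3, 5 replaces 6 (the leftmost entry greater than 5); 6 is bumped to row 4. 6 starts a new row 4. The new tableau is [[1, 3], [2], [5], [6]].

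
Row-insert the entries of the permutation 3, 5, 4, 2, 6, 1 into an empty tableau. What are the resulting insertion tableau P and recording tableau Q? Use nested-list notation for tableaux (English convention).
Insert each entry of the permutation into P by Schensted row insertion, recording in Q the position of each new cell.

Insert 3: appended to row 1. P = [[3]], Q = [[1]].
Insert 5: appended to row 1. P = [[3, 5]], Q = [[1, 2]].
Insert 4: 4 bumps 5 from row 1; 5 starts row 2. P = [[3, 4], [5]], Q = [[1, 2], [3]].
Insert 2: 2 bumps 3 from row 1; 3 bumps 5 from row 2; 5 starts row 3. P = [[2, 4], [3], [5]], Q = [[1, 2], [3], [4]].
Insert 6: appended to row 1. P = [[2, 4, 6], [3], [5]], Q = [[1, 2, 5], [3], [4]].
Insert 1: 1 bumps 2 from row 1; 2 bumps 3 from row 2; 3 bumps 5 from row 3; 5 starts row 4. P = [[1, 4, 6], [2], [3], [5]], Q = [[1, 2, 5], [3], [4], [6]].

So P = [[1, 4, 6], [2], [3], [5]], Q = [[1, 2, 5], [3], [4], [6]].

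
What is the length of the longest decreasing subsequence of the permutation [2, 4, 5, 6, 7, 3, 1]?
3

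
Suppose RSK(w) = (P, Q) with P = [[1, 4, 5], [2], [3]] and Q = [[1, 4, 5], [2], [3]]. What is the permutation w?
Reverse the RSK construction: for i from n down to 1, find the cell of Q containing i, remove the entry at that cell from P, and reverse-bump it up through P; the value ejected from row 1 is w(i).

Step i=5: Q has 5 at row 1, column 3; remove that cell from P, ejecting 5. So w(5) = 5. P is now [[1, 4], [2], [3]].
Step i=4: Q has 4 at row 1, column 2; remove that cell from P, ejecting 4. So w(4) = 4. P is now [[1], [2], [3]].
Step i=3: Q has 3 at row 3, column 1; remove 3 from row 3 of P and reverse-bump: 3 enters row 2 and ejects 2; 2 enters row 1 and ejects 1. So w(3) = 1. P is now [[2], [3]].
Step i=2: Q has 2 at row 2, column 1; remove 3 from row 2 of P and reverse-bump: 3 enters row 1 and ejects 2. So w(2) = 2. P is now [[3]].
Step i=1: Q has 1 at row 1, column 1; remove that cell from P, ejecting 3. So w(1) = 3. P is now [].

So w = 3 2 1 4 5.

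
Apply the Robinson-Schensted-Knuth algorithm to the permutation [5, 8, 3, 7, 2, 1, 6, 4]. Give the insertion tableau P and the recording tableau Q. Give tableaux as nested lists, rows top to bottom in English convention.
Insert each entry of the permutation into P by Schensted row insertion, recording in Q the position of each new cell.

Insert 5: appended to row 1. P = [[5]].
Insert 8: appended to row 1. P = [[5, 8]].
Insert 3: 3 bumps 5 from row 1; 5 starts row 2. P = [[3, 8], [5]].
Insert 7: 7 bumps 8 from row 1; 8 appends to row 2. P = [[3, 7], [5, 8]].
Insert 2: 2 bumps 3 from row 1; 3 bumps 5 from row 2; 5 starts row 3. P = [[2, 7], [3, 8], [5]].
Insert 1: 1 bumps 2 from row 1; 2 bumps 3 from row 2; 3 bumps 5 from row 3; 5 starts row 4. P = [[1, 7], [2, 8], [3], [5]].
Insert 6: 6 bumps 7 from row 1; 7 bumps 8 from row 2; 8 appends to row 3. P = [[1, 6], [2, 7], [3, 8], [5]].
Insert 4: 4 bumps 6 from row 1; 6 bumps 7 from row 2; 7 bumps 8 from row 3; 8 appends to row 4. P = [[1, 4], [2, 6], [3, 7], [5, 8]].

So P = [[1, 4], [2, 6], [3, 7], [5, 8]], Q = [[1, 2], [3, 4], [5, 7], [6, 8]].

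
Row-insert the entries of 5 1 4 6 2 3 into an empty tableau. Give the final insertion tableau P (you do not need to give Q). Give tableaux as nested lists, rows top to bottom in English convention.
After inserting 5: P = [[5]].
After inserting 1: P = [[1], [5]].
After inserting 4: P = [[1, 4], [5]].
After inserting 6: P = [[1, 4, 6], [5]].
After inserting 2: P = [[1, 2, 6], [4], [5]].
After inserting 3: P = [[1, 2, 3], [4, 6], [5]].

So P = [[1, 2, 3], [4, 6], [5]].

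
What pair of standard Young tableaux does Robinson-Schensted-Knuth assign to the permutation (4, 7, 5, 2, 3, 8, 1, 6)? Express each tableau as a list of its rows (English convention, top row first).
P = [[1, 3, 6], [2, 5, 8], [4], [7]], Q = [[1, 2, 6], [3, 5, 8], [4], [7]]

Insert each entry of the permutation into P by Schensted row insertion, recording in Q the position of each new cell.

After inserting 4: P = [[4]].
After inserting 7: P = [[4, 7]].
After inserting 5: P = [[4, 5], [7]].
After inserting 2: P = [[2, 5], [4], [7]].
After inserting 3: P = [[2, 3], [4, 5], [7]].
After inserting 8: P = [[2, 3, 8], [4, 5], [7]].
After inserting 1: P = [[1, 3, 8], [2, 5], [4], [7]].
After inserting 6: P = [[1, 3, 6], [2, 5, 8], [4], [7]].

So P = [[1, 3, 6], [2, 5, 8], [4], [7]], Q = [[1, 2, 6], [3, 5, 8], [4], [7]].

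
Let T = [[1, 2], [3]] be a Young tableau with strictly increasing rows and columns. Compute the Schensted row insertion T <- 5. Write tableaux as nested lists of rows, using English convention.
5 is larger than every entry of row 1, so it is appended to row 1. The new tableau is [[1, 2, 5], [3]].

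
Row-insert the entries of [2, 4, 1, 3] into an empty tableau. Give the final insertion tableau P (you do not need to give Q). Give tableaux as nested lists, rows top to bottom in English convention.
After inserting 2: P = [[2]].
After inserting 4: P = [[2, 4]].
After inserting 1: P = [[1, 4], [2]].
After inserting 3: P = [[1, 3], [2, 4]].

So P = [[1, 3], [2, 4]].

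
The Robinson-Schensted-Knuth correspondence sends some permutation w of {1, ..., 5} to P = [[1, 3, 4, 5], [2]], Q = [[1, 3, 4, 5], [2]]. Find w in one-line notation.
Reverse RSK: for i = n, n-1, ..., 1, locate i in Q, remove the corresponding corner cell from P, and reverse-bump its entry up through P; the value ejected from row 1 is w(i).

So w = 2 1 3 4 5.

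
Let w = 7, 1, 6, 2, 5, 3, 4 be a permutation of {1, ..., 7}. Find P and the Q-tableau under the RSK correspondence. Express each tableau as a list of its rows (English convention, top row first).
Insert each entry of the permutation into P by Schensted row insertion, recording in Q the position of each new cell.

Insert 7: appended to row 1. P = [[7]].
Insert 1: 1 bumps 7 from row 1; 7 starts row 2. P = [[1], [7]].
Insert 6: appended to row 1. P = [[1, 6], [7]].
Insert 2: 2 bumps 6 from row 1; 6 bumps 7 from row 2; 7 starts row 3. P = [[1, 2], [6], [7]].
Insert 5: appended to row 1. P = [[1, 2, 5], [6], [7]].
Insert 3: 3 bumps 5 from row 1; 5 bumps 6 from row 2; 6 bumps 7 from row 3; 7 starts row 4. P = [[1, 2, 3], [5], [6], [7]].
Insert 4: appended to row 1. P = [[1, 2, 3, 4], [5], [6], [7]].

So P = [[1, 2, 3, 4], [5], [6], [7]], Q = [[1, 3, 5, 7], [2], [4], [6]].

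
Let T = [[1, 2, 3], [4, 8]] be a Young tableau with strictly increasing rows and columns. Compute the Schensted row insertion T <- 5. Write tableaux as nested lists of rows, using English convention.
[[1, 2, 3, 5], [4, 8]]

5 is larger than every entry of row 1, so it is appended to row 1. The new tableau is [[1, 2, 3, 5], [4, 8]].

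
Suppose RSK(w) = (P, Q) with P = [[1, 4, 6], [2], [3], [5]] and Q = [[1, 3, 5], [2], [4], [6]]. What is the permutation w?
Reverse the RSK construction: for i from n down to 1, find the cell of Q containing i, remove the entry at that cell from P, and reverse-bump it up through P; the value ejected from row 1 is w(i).

Step i=6: Q has 6 at row 4, column 1; remove 5 from row 4 of P and reverse-bump: 5 enters row 3 and ejects 3; 3 enters row 2 and ejects 2; 2 enters row 1 and ejects 1. So w(6) = 1. P is now [[2, 4, 6], [3], [5]].
Step i=5: Q has 5 at row 1, column 3; remove that cell from P, ejecting 6. So w(5) = 6. P is now [[2, 4], [3], [5]].
Step i=4: Q has 4 at row 3, column 1; remove 5 from row 3 of P and reverse-bump: 5 enters row 2 and ejects 3; 3 enters row 1 and ejects 2. So w(4) = 2. P is now [[3, 4], [5]].
Step i=3: Q has 3 at row 1, column 2; remove that cell from P, ejecting 4. So w(3) = 4. P is now [[3], [5]].
Step i=2: Q has 2 at row 2, column 1; remove 5 from row 2 of P and reverse-bump: 5 enters row 1 and ejects 3. So w(2) = 3. P is now [[5]].
Step i=1: Q has 1 at row 1, column 1; remove that cell from P, ejecting 5. So w(1) = 5. P is now [].

So w = 5 3 4 2 6 1.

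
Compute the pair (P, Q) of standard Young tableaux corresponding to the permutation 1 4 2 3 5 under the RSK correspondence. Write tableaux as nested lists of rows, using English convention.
P = [[1, 2, 3, 5], [4]], Q = [[1, 2, 4, 5], [3]]

Insert each entry of the permutation into P by Schensted row insertion, recording in Q the position of each new cell.

After inserting 1: P = [[1]].
After inserting 4: P = [[1, 4]].
After inserting 2: P = [[1, 2], [4]].
After inserting 3: P = [[1, 2, 3], [4]].
After inserting 5: P = [[1, 2, 3, 5], [4]].

So P = [[1, 2, 3, 5], [4]], Q = [[1, 2, 4, 5], [3]].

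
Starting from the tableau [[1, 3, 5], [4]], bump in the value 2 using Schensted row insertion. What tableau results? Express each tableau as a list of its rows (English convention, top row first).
In row 1, 2 replaces 3 (the leftmost entry greater than 2); 3 is bumped to row 2. In row 2, 3 replaces 4 (the leftmost entry greater than 3); 4 is bumped to row 3. 4 starts a new row 3. The new tableau is [[1, 2, 5], [3], [4]].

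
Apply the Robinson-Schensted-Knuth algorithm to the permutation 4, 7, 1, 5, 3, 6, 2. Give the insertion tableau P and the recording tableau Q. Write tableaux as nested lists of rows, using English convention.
Insert each entry of the permutation into P by Schensted row insertion, recording in Q the position of each new cell.

Insert 4: appended to row 1. P = [[4]].
Insert 7: appended to row 1. P = [[4, 7]].
Insert 1: 1 bumps 4 from row 1; 4 starts row 2. P = [[1, 7], [4]].
Insert 5: 5 bumps 7 from row 1; 7 appends to row 2. P = [[1, 5], [4, 7]].
Insert 3: 3 bumps 5 from row 1; 5 bumps 7 from row 2; 7 starts row 3. P = [[1, 3], [4, 5], [7]].
Insert 6: appended to row 1. P = [[1, 3, 6], [4, 5], [7]].
Insert 2: 2 bumps 3 from row 1; 3 bumps 4 from row 2; 4 bumps 7 from row 3; 7 starts row 4. P = [[1, 2, 6], [3, 5], [4], [7]].

So P = [[1, 2, 6], [3, 5], [4], [7]], Q = [[1, 2, 6], [3, 4], [5], [7]].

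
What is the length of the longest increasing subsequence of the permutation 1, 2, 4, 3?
3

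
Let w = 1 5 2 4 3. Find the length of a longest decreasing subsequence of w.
3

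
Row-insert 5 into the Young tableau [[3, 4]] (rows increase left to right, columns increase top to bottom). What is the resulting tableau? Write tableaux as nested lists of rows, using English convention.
5 is larger than every entry of row 1, so it is appended to row 1. The new tableau is [[3, 4, 5]].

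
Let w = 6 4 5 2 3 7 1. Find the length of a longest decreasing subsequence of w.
4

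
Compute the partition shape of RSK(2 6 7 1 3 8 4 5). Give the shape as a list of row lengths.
Row-insert each entry into an empty tableau.

After inserting 2: P = [[2]].
After inserting 6: P = [[2, 6]].
After inserting 7: P = [[2, 6, 7]].
After inserting 1: P = [[1, 6, 7], [2]].
After inserting 3: P = [[1, 3, 7], [2, 6]].
After inserting 8: P = [[1, 3, 7, 8], [2, 6]].
After inserting 4: P = [[1, 3, 4, 8], [2, 6, 7]].
After inserting 5: P = [[1, 3, 4, 5], [2, 6, 7, 8]].

The final insertion tableau P = [[1, 3, 4, 5], [2, 6, 7, 8]] has shape [4, 4].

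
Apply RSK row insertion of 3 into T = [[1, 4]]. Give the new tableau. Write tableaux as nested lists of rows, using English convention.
In row 1, 3 replaces 4 (the leftmost entry greater than 3); 4 is bumped to row 2. 4 starts a new row 2. The new tableau is [[1, 3], [4]].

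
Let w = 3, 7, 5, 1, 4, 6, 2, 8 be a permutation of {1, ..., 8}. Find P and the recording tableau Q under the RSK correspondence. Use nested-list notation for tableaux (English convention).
Insert each entry of the permutation into P by Schensted row insertion, recording in Q the position of each new cell.

Insert 3: appended to row 1. P = [[3]].
Insert 7: appended to row 1. P = [[3, 7]].
Insert 5: 5 bumps 7 from row 1; 7 starts row 2. P = [[3, 5], [7]].
Insert 1: 1 bumps 3 from row 1; 3 bumps 7 from row 2; 7 starts row 3. P = [[1, 5], [3], [7]].
Insert 4: 4 bumps 5 from row 1; 5 appends to row 2. P = [[1, 4], [3, 5], [7]].
Insert 6: appended to row 1. P = [[1, 4, 6], [3, 5], [7]].
Insert 2: 2 bumps 4 from row 1; 4 bumps 5 from row 2; 5 bumps 7 from row 3; 7 starts row 4. P = [[1, 2, 6], [3, 4], [5], [7]].
Insert 8: appended to row 1. P = [[1, 2, 6, 8], [3, 4], [5], [7]].

So P = [[1, 2, 6, 8], [3, 4], [5], [7]], Q = [[1, 2, 6, 8], [3, 5], [4], [7]].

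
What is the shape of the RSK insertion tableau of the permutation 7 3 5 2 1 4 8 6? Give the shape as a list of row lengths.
Row-insert each entry into an empty tableau.

After inserting 7: P = [[7]].
After inserting 3: P = [[3], [7]].
After inserting 5: P = [[3, 5], [7]].
After inserting 2: P = [[2, 5], [3], [7]].
After inserting 1: P = [[1, 5], [2], [3], [7]].
After inserting 4: P = [[1, 4], [2, 5], [3], [7]].
After inserting 8: P = [[1, 4, 8], [2, 5], [3], [7]].
After inserting 6: P = [[1, 4, 6], [2, 5, 8], [3], [7]].

The final insertion tableau P = [[1, 4, 6], [2, 5, 8], [3], [7]] has shape [3, 3, 1, 1].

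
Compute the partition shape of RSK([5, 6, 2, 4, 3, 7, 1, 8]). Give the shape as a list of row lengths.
[4, 2, 1, 1]

Row-insert each entry into an empty tableau.

After inserting 5: P = [[5]].
After inserting 6: P = [[5, 6]].
After inserting 2: P = [[2, 6], [5]].
After inserting 4: P = [[2, 4], [5, 6]].
After inserting 3: P = [[2, 3], [4, 6], [5]].
After inserting 7: P = [[2, 3, 7], [4, 6], [5]].
After inserting 1: P = [[1, 3, 7], [2, 6], [4], [5]].
After inserting 8: P = [[1, 3, 7, 8], [2, 6], [4], [5]].

The final insertion tableau P = [[1, 3, 7, 8], [2, 6], [4], [5]] has shape [4, 2, 1, 1].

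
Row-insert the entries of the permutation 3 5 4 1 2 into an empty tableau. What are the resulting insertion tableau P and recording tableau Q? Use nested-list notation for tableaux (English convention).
P = [[1, 2], [3, 4], [5]], Q = [[1, 2], [3, 5], [4]]

Insert each entry of the permutation into P by Schensted row insertion, recording in Q the position of each new cell.

Insert 3: appended to row 1. P = [[3]], Q = [[1]].
Insert 5: appended to row 1. P = [[3, 5]], Q = [[1, 2]].
Insert 4: 4 bumps 5 from row 1; 5 starts row 2. P = [[3, 4], [5]], Q = [[1, 2], [3]].
Insert 1: 1 bumps 3 from row 1; 3 bumps 5 from row 2; 5 starts row 3. P = [[1, 4], [3], [5]], Q = [[1, 2], [3], [4]].
Insert 2: 2 bumps 4 from row 1; 4 appends to row 2. P = [[1, 2], [3, 4], [5]], Q = [[1, 2], [3, 5], [4]].

So P = [[1, 2], [3, 4], [5]], Q = [[1, 2], [3, 5], [4]].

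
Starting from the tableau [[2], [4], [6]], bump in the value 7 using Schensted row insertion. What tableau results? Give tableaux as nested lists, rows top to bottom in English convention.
[[2, 7], [4], [6]]

7 is larger than every entry of row 1, so it is appended to row 1. The new tableau is [[2, 7], [4], [6]].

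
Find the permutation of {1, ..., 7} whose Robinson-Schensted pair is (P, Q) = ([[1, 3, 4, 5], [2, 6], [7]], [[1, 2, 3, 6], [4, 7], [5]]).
Reverse the RSK construction: for i from n down to 1, find the cell of Q containing i, remove the entry at that cell from P, and reverse-bump it up through P; the value ejected from row 1 is w(i).

Step i=7: Q has 7 at row 2, column 2; remove 6 from row 2 of P and reverse-bump: 6 enters row 1 and ejects 5. So w(7) = 5. P is now [[1, 3, 4, 6], [2], [7]].
Step i=6: Q has 6 at row 1, column 4; remove that cell from P, ejecting 6. So w(6) = 6. P is now [[1, 3, 4], [2], [7]].
Step i=5: Q has 5 at row 3, column 1; remove 7 from row 3 of P and reverse-bump: 7 enters row 2 and ejects 2; 2 enters row 1 and ejects 1. So w(5) = 1. P is now [[2, 3, 4], [7]].
Step i=4: Q has 4 at row 2, column 1; remove 7 from row 2 of P and reverse-bump: 7 enters row 1 and ejects 4. So w(4) = 4. P is now [[2, 3, 7]].
Step i=3: Q has 3 at row 1, column 3; remove that cell from P, ejecting 7. So w(3) = 7. P is now [[2, 3]].
Step i=2: Q has 2 at row 1, column 2; remove that cell from P, ejecting 3. So w(2) = 3. P is now [[2]].
Step i=1: Q has 1 at row 1, column 1; remove that cell from P, ejecting 2. So w(1) = 2. P is now [].

So w = 2 3 7 4 1 6 5.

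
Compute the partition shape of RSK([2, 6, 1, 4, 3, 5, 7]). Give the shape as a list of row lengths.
[4, 2, 1]

Row-insert each entry into an empty tableau.

After inserting 2: P = [[2]].
After inserting 6: P = [[2, 6]].
After inserting 1: P = [[1, 6], [2]].
After inserting 4: P = [[1, 4], [2, 6]].
After inserting 3: P = [[1, 3], [2, 4], [6]].
After inserting 5: P = [[1, 3, 5], [2, 4], [6]].
After inserting 7: P = [[1, 3, 5, 7], [2, 4], [6]].

The final insertion tableau P = [[1, 3, 5, 7], [2, 4], [6]] has shape [4, 2, 1].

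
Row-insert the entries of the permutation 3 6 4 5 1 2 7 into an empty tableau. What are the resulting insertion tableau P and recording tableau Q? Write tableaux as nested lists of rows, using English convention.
Insert each entry of the permutation into P by Schensted row insertion, recording in Q the position of each new cell.

After inserting 3: P = [[3]].
After inserting 6: P = [[3, 6]].
After inserting 4: P = [[3, 4], [6]].
After inserting 5: P = [[3, 4, 5], [6]].
After inserting 1: P = [[1, 4, 5], [3], [6]].
After inserting 2: P = [[1, 2, 5], [3, 4], [6]].
After inserting 7: P = [[1, 2, 5, 7], [3, 4], [6]].

So P = [[1, 2, 5, 7], [3, 4], [6]], Q = [[1, 2, 4, 7], [3, 6], [5]].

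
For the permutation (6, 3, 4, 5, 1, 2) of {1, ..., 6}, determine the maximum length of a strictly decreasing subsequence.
3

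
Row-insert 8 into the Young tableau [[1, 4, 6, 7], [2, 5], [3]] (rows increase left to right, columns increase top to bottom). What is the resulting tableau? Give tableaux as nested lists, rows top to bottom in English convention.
[[1, 4, 6, 7, 8], [2, 5], [3]]

8 is larger than every entry of row 1, so it is appended to row 1. The new tableau is [[1, 4, 6, 7, 8], [2, 5], [3]].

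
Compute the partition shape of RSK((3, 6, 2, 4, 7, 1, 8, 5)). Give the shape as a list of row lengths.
Row-insert each entry into an empty tableau.

After inserting 3: P = [[3]].
After inserting 6: P = [[3, 6]].
After inserting 2: P = [[2, 6], [3]].
After inserting 4: P = [[2, 4], [3, 6]].
After inserting 7: P = [[2, 4, 7], [3, 6]].
After inserting 1: P = [[1, 4, 7], [2, 6], [3]].
After inserting 8: P = [[1, 4, 7, 8], [2, 6], [3]].
After inserting 5: P = [[1, 4, 5, 8], [2, 6, 7], [3]].

The final insertion tableau P = [[1, 4, 5, 8], [2, 6, 7], [3]] has shape [4, 3, 1].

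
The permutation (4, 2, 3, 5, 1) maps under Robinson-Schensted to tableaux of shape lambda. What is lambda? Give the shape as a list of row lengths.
[3, 1, 1]

Row-insert each entry into an empty tableau.

After inserting 4: P = [[4]].
After inserting 2: P = [[2], [4]].
After inserting 3: P = [[2, 3], [4]].
After inserting 5: P = [[2, 3, 5], [4]].
After inserting 1: P = [[1, 3, 5], [2], [4]].

The final insertion tableau P = [[1, 3, 5], [2], [4]] has shape [3, 1, 1].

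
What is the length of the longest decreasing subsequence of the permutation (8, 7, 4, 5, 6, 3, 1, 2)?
5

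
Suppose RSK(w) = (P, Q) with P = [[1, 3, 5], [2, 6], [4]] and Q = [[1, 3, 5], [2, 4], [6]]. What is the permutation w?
4 2 6 3 5 1

Reverse the RSK construction: for i from n down to 1, find the cell of Q containing i, remove the entry at that cell from P, and reverse-bump it up through P; the value ejected from row 1 is w(i).

Step i=6: Q has 6 at row 3, column 1; remove 4 from row 3 of P and reverse-bump: 4 enters row 2 and ejects 2; 2 enters row 1 and ejects 1. So w(6) = 1. P is now [[2, 3, 5], [4, 6]].
Step i=5: Q has 5 at row 1, column 3; remove that cell from P, ejecting 5. So w(5) = 5. P is now [[2, 3], [4, 6]].
Step i=4: Q has 4 at row 2, column 2; remove 6 from row 2 of P and reverse-bump: 6 enters row 1 and ejects 3. So w(4) = 3. P is now [[2, 6], [4]].
Step i=3: Q has 3 at row 1, column 2; remove that cell from P, ejecting 6. So w(3) = 6. P is now [[2], [4]].
Step i=2: Q has 2 at row 2, column 1; remove 4 from row 2 of P and reverse-bump: 4 enters row 1 and ejects 2. So w(2) = 2. P is now [[4]].
Step i=1: Q has 1 at row 1, column 1; remove that cell from P, ejecting 4. So w(1) = 4. P is now [].

So w = 4 2 6 3 5 1.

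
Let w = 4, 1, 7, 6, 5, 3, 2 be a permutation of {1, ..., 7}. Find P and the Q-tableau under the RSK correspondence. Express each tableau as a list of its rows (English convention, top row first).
Insert each entry of the permutation into P by Schensted row insertion, recording in Q the position of each new cell.

Insert 4: appended to row 1. P = [[4]].
Insert 1: 1 bumps 4 from row 1; 4 starts row 2. P = [[1], [4]].
Insert 7: appended to row 1. P = [[1, 7], [4]].
Insert 6: 6 bumps 7 from row 1; 7 appends to row 2. P = [[1, 6], [4, 7]].
Insert 5: 5 bumps 6 from row 1; 6 bumps 7 from row 2; 7 starts row 3. P = [[1, 5], [4, 6], [7]].
Insert 3: 3 bumps 5 from row 1; 5 bumps 6 from row 2; 6 bumps 7 from row 3; 7 starts row 4. P = [[1, 3], [4, 5], [6], [7]].
Insert 2: 2 bumps 3 from row 1; 3 bumps 4 from row 2; 4 bumps 6 from row 3; 6 bumps 7 from row 4; 7 starts row 5. P = [[1, 2], [3, 5], [4], [6], [7]].

So P = [[1, 2], [3, 5], [4], [6], [7]], Q = [[1, 3], [2, 4], [5], [6], [7]].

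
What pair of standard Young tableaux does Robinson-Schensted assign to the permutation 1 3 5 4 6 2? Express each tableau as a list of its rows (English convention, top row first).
Insert each entry of the permutation into P by Schensted row insertion, recording in Q the position of each new cell.

After inserting 1: P = [[1]].
After inserting 3: P = [[1, 3]].
After inserting 5: P = [[1, 3, 5]].
After inserting 4: P = [[1, 3, 4], [5]].
After inserting 6: P = [[1, 3, 4, 6], [5]].
After inserting 2: P = [[1, 2, 4, 6], [3], [5]].

So P = [[1, 2, 4, 6], [3], [5]], Q = [[1, 2, 3, 5], [4], [6]].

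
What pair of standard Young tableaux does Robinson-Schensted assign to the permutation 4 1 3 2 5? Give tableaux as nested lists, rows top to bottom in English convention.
P = [[1, 2, 5], [3], [4]], Q = [[1, 3, 5], [2], [4]]

Insert each entry of the permutation into P by Schensted row insertion, recording in Q the position of each new cell.

Insert 4: appended to row 1. P = [[4]].
Insert 1: 1 bumps 4 from row 1; 4 starts row 2. P = [[1], [4]].
Insert 3: appended to row 1. P = [[1, 3], [4]].
Insert 2: 2 bumps 3 from row 1; 3 bumps 4 from row 2; 4 starts row 3. P = [[1, 2], [3], [4]].
Insert 5: appended to row 1. P = [[1, 2, 5], [3], [4]].

So P = [[1, 2, 5], [3], [4]], Q = [[1, 3, 5], [2], [4]].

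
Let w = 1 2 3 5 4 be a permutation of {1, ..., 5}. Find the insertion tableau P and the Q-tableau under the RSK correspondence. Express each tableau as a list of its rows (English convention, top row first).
P = [[1, 2, 3, 4], [5]], Q = [[1, 2, 3, 4], [5]]

Insert each entry of the permutation into P by Schensted row insertion, recording in Q the position of each new cell.

Insert 1: appended to row 1. P = [[1]].
Insert 2: appended to row 1. P = [[1, 2]].
Insert 3: appended to row 1. P = [[1, 2, 3]].
Insert 5: appended to row 1. P = [[1, 2, 3, 5]].
Insert 4: 4 bumps 5 from row 1; 5 starts row 2. P = [[1, 2, 3, 4], [5]].

So P = [[1, 2, 3, 4], [5]], Q = [[1, 2, 3, 4], [5]].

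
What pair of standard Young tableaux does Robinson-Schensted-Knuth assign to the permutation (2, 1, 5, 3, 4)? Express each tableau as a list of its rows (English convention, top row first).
Insert each entry of the permutation into P by Schensted row insertion, recording in Q the position of each new cell.

After inserting 2: P = [[2]].
After inserting 1: P = [[1], [2]].
After inserting 5: P = [[1, 5], [2]].
After inserting 3: P = [[1, 3], [2, 5]].
After inserting 4: P = [[1, 3, 4], [2, 5]].

So P = [[1, 3, 4], [2, 5]], Q = [[1, 3, 5], [2, 4]].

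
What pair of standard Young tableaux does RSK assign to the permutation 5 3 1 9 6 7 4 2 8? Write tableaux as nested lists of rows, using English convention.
P = [[1, 2, 7, 8], [3, 4], [5, 6], [9]], Q = [[1, 4, 6, 9], [2, 5], [3, 7], [8]]

Insert each entry of the permutation into P by Schensted row insertion, recording in Q the position of each new cell.

After inserting 5: P = [[5]].
After inserting 3: P = [[3], [5]].
After inserting 1: P = [[1], [3], [5]].
After inserting 9: P = [[1, 9], [3], [5]].
After inserting 6: P = [[1, 6], [3, 9], [5]].
After inserting 7: P = [[1, 6, 7], [3, 9], [5]].
After inserting 4: P = [[1, 4, 7], [3, 6], [5, 9]].
After inserting 2: P = [[1, 2, 7], [3, 4], [5, 6], [9]].
After inserting 8: P = [[1, 2, 7, 8], [3, 4], [5, 6], [9]].

So P = [[1, 2, 7, 8], [3, 4], [5, 6], [9]], Q = [[1, 4, 6, 9], [2, 5], [3, 7], [8]].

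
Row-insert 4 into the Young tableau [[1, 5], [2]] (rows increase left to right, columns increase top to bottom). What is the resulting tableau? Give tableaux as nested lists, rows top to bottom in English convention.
[[1, 4], [2, 5]]

In row 1, 4 replaces 5 (the leftmost entry greater than 4); 5 is bumped to row 2. 5 is appended to row 2. The new tableau is [[1, 4], [2, 5]].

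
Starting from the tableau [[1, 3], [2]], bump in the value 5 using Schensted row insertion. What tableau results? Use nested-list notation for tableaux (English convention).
[[1, 3, 5], [2]]

5 is larger than every entry of row 1, so it is appended to row 1. The new tableau is [[1, 3, 5], [2]].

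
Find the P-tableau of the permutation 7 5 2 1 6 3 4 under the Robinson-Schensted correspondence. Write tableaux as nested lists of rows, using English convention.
P = [[1, 3, 4], [2, 6], [5], [7]]

Insert 7: appended to row 1. P = [[7]].
Insert 5: 5 bumps 7 from row 1; 7 starts row 2. P = [[5], [7]].
Insert 2: 2 bumps 5 from row 1; 5 bumps 7 from row 2; 7 starts row 3. P = [[2], [5], [7]].
Insert 1: 1 bumps 2 from row 1; 2 bumps 5 from row 2; 5 bumps 7 from row 3; 7 starts row 4. P = [[1], [2], [5], [7]].
Insert 6: appended to row 1. P = [[1, 6], [2], [5], [7]].
Insert 3: 3 bumps 6 from row 1; 6 appends to row 2. P = [[1, 3], [2, 6], [5], [7]].
Insert 4: appended to row 1. P = [[1, 3, 4], [2, 6], [5], [7]].

So P = [[1, 3, 4], [2, 6], [5], [7]].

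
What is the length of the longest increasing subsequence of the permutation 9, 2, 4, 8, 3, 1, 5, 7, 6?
4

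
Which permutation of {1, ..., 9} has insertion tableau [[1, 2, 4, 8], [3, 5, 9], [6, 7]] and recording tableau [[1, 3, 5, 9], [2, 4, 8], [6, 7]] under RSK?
Reverse the RSK construction: for i from n down to 1, find the cell of Q containing i, remove the entry at that cell from P, and reverse-bump it up through P; the value ejected from row 1 is w(i).

Step i=9: Q has 9 at row 1, column 4; remove that cell from P, ejecting 8. So w(9) = 8. P is now [[1, 2, 4], [3, 5, 9], [6, 7]].
Step i=8: Q has 8 at row 2, column 3; remove 9 from row 2 of P and reverse-bump: 9 enters row 1 and ejects 4. So w(8) = 4. P is now [[1, 2, 9], [3, 5], [6, 7]].
Step i=7: Q has 7 at row 3, column 2; remove 7 from row 3 of P and reverse-bump: 7 enters row 2 and ejects 5; 5 enters row 1 and ejects 2. So w(7) = 2. P is now [[1, 5, 9], [3, 7], [6]].
Step i=6: Q has 6 at row 3, column 1; remove 6 from row 3 of P and reverse-bump: 6 enters row 2 and ejects 3; 3 enters row 1 and ejects 1. So w(6) = 1. P is now [[3, 5, 9], [6, 7]].
Step i=5: Q has 5 at row 1, column 3; remove that cell from P, ejecting 9. So w(5) = 9. P is now [[3, 5], [6, 7]].
Step i=4: Q has 4 at row 2, column 2; remove 7 from row 2 of P and reverse-bump: 7 enters row 1 and ejects 5. So w(4) = 5. P is now [[3, 7], [6]].
Step i=3: Q has 3 at row 1, column 2; remove that cell from P, ejecting 7. So w(3) = 7. P is now [[3], [6]].
Step i=2: Q has 2 at row 2, column 1; remove 6 from row 2 of P and reverse-bump: 6 enters row 1 and ejects 3. So w(2) = 3. P is now [[6]].
Step i=1: Q has 1 at row 1, column 1; remove that cell from P, ejecting 6. So w(1) = 6. P is now [].

So w = 6 3 7 5 9 1 2 4 8.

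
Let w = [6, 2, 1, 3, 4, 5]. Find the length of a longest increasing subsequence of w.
4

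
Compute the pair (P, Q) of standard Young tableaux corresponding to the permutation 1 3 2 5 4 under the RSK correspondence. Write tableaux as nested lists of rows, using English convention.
P = [[1, 2, 4], [3, 5]], Q = [[1, 2, 4], [3, 5]]

Insert each entry of the permutation into P by Schensted row insertion, recording in Q the position of each new cell.

Insert 1: appended to row 1. P = [[1]].
Insert 3: appended to row 1. P = [[1, 3]].
Insert 2: 2 bumps 3 from row 1; 3 starts row 2. P = [[1, 2], [3]].
Insert 5: appended to row 1. P = [[1, 2, 5], [3]].
Insert 4: 4 bumps 5 from row 1; 5 appends to row 2. P = [[1, 2, 4], [3, 5]].

So P = [[1, 2, 4], [3, 5]], Q = [[1, 2, 4], [3, 5]].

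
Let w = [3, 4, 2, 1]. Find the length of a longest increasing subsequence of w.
2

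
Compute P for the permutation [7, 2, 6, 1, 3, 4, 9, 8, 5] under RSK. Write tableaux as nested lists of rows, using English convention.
Insert 7: appended to row 1. P = [[7]].
Insert 2: 2 bumps 7 from row 1; 7 starts row 2. P = [[2], [7]].
Insert 6: appended to row 1. P = [[2, 6], [7]].
Insert 1: 1 bumps 2 from row 1; 2 bumps 7 from row 2; 7 starts row 3. P = [[1, 6], [2], [7]].
Insert 3: 3 bumps 6 from row 1; 6 appends to row 2. P = [[1, 3], [2, 6], [7]].
Insert 4: appended to row 1. P = [[1, 3, 4], [2, 6], [7]].
Insert 9: appended to row 1. P = [[1, 3, 4, 9], [2, 6], [7]].
Insert 8: 8 bumps 9 from row 1; 9 appends to row 2. P = [[1, 3, 4, 8], [2, 6, 9], [7]].
Insert 5: 5 bumps 8 from row 1; 8 bumps 9 from row 2; 9 appends to row 3. P = [[1, 3, 4, 5], [2, 6, 8], [7, 9]].

So P = [[1, 3, 4, 5], [2, 6, 8], [7, 9]].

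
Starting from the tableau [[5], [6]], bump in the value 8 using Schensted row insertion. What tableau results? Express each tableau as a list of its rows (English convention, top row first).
[[5, 8], [6]]

8 is larger than every entry of row 1, so it is appended to row 1. The new tableau is [[5, 8], [6]].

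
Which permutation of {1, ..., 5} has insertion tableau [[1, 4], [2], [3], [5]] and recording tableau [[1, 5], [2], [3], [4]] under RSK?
Reverse the RSK construction: for i from n down to 1, find the cell of Q containing i, remove the entry at that cell from P, and reverse-bump it up through P; the value ejected from row 1 is w(i).

Step i=5: Q has 5 at row 1, column 2; remove that cell from P, ejecting 4. So w(5) = 4. P is now [[1], [2], [3], [5]].
Step i=4: Q has 4 at row 4, column 1; remove 5 from row 4 of P and reverse-bump: 5 enters row 3 and ejects 3; 3 enters row 2 and ejects 2; 2 enters row 1 and ejects 1. So w(4) = 1. P is now [[2], [3], [5]].
Step i=3: Q has 3 at row 3, column 1; remove 5 from row 3 of P and reverse-bump: 5 enters row 2 and ejects 3; 3 enters row 1 and ejects 2. So w(3) = 2. P is now [[3], [5]].
Step i=2: Q has 2 at row 2, column 1; remove 5 from row 2 of P and reverse-bump: 5 enters row 1 and ejects 3. So w(2) = 3. P is now [[5]].
Step i=1: Q has 1 at row 1, column 1; remove that cell from P, ejecting 5. So w(1) = 5. P is now [].

So w = 5 3 2 1 4.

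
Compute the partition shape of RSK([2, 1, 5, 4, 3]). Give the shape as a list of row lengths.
[2, 2, 1]

Row-insert each entry into an empty tableau.

After inserting 2: P = [[2]].
After inserting 1: P = [[1], [2]].
After inserting 5: P = [[1, 5], [2]].
After inserting 4: P = [[1, 4], [2, 5]].
After inserting 3: P = [[1, 3], [2, 4], [5]].

The final insertion tableau P = [[1, 3], [2, 4], [5]] has shape [2, 2, 1].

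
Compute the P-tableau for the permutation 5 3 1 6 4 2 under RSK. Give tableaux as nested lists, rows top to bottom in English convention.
Insert 5: appended to row 1. P = [[5]].
Insert 3: 3 bumps 5 from row 1; 5 starts row 2. P = [[3], [5]].
Insert 1: 1 bumps 3 from row 1; 3 bumps 5 from row 2; 5 starts row 3. P = [[1], [3], [5]].
Insert 6: appended to row 1. P = [[1, 6], [3], [5]].
Insert 4: 4 bumps 6 from row 1; 6 appends to row 2. P = [[1, 4], [3, 6], [5]].
Insert 2: 2 bumps 4 from row 1; 4 bumps 6 from row 2; 6 appends to row 3. P = [[1, 2], [3, 4], [5, 6]].

So P = [[1, 2], [3, 4], [5, 6]].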